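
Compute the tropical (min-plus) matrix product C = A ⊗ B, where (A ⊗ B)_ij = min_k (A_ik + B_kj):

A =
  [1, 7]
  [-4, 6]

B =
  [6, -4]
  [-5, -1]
A ⊗ B =
  [2, -3]
  [1, -8]

Apply the min-plus product entry-by-entry:
  C[0][0] = min over k of (A[0][0] + B[0][0] = 1 + 6 = 7, A[0][1] + B[1][0] = 7 + -5 = 2) = 2 (attained at k = 1)
  C[0][1] = min over k of (A[0][0] + B[0][1] = 1 + -4 = -3, A[0][1] + B[1][1] = 7 + -1 = 6) = -3 (attained at k = 0)
  C[1][0] = min over k of (A[1][0] + B[0][0] = -4 + 6 = 2, A[1][1] + B[1][0] = 6 + -5 = 1) = 1 (attained at k = 1)
  C[1][1] = min over k of (A[1][0] + B[0][1] = -4 + -4 = -8, A[1][1] + B[1][1] = 6 + -1 = 5) = -8 (attained at k = 0)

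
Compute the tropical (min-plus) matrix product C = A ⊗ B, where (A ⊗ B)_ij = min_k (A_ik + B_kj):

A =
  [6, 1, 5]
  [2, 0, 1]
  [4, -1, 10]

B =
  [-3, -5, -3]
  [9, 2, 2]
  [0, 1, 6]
A ⊗ B =
  [3, 1, 3]
  [-1, -3, -1]
  [1, -1, 1]

Apply the min-plus product entry-by-entry:
  C[0][0] = min over k of (A[0][0] + B[0][0] = 6 + -3 = 3, A[0][1] + B[1][0] = 1 + 9 = 10, A[0][2] + B[2][0] = 5 + 0 = 5) = 3 (attained at k = 0)
  C[0][1] = min over k of (A[0][0] + B[0][1] = 6 + -5 = 1, A[0][1] + B[1][1] = 1 + 2 = 3, A[0][2] + B[2][1] = 5 + 1 = 6) = 1 (attained at k = 0)
  C[0][2] = min over k of (A[0][0] + B[0][2] = 6 + -3 = 3, A[0][1] + B[1][2] = 1 + 2 = 3, A[0][2] + B[2][2] = 5 + 6 = 11) = 3 (attained at k = 0)
  C[1][0] = min over k of (A[1][0] + B[0][0] = 2 + -3 = -1, A[1][1] + B[1][0] = 0 + 9 = 9, A[1][2] + B[2][0] = 1 + 0 = 1) = -1 (attained at k = 0)
  C[1][1] = min over k of (A[1][0] + B[0][1] = 2 + -5 = -3, A[1][1] + B[1][1] = 0 + 2 = 2, A[1][2] + B[2][1] = 1 + 1 = 2) = -3 (attained at k = 0)
  C[1][2] = min over k of (A[1][0] + B[0][2] = 2 + -3 = -1, A[1][1] + B[1][2] = 0 + 2 = 2, A[1][2] + B[2][2] = 1 + 6 = 7) = -1 (attained at k = 0)
  C[2][0] = min over k of (A[2][0] + B[0][0] = 4 + -3 = 1, A[2][1] + B[1][0] = -1 + 9 = 8, A[2][2] + B[2][0] = 10 + 0 = 10) = 1 (attained at k = 0)
  C[2][1] = min over k of (A[2][0] + B[0][1] = 4 + -5 = -1, A[2][1] + B[1][1] = -1 + 2 = 1, A[2][2] + B[2][1] = 10 + 1 = 11) = -1 (attained at k = 0)
  C[2][2] = min over k of (A[2][0] + B[0][2] = 4 + -3 = 1, A[2][1] + B[1][2] = -1 + 2 = 1, A[2][2] + B[2][2] = 10 + 6 = 16) = 1 (attained at k = 0)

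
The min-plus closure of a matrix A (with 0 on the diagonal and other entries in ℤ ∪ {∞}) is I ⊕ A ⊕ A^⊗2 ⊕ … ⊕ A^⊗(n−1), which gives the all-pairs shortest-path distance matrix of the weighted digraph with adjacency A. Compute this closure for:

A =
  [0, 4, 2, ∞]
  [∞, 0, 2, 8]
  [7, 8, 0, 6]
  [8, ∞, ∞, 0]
Closure =
  [0, 4, 2, 8]
  [9, 0, 2, 8]
  [7, 8, 0, 6]
  [8, 12, 10, 0]

This is the Floyd-Warshall all-pairs shortest-path computation. For each intermediate vertex k = 0, 1, …, 3, update dist[i][j] ← min(dist[i][j], dist[i][k] + dist[k][j]). The final matrix gives, for each (i, j), the minimum total weight of any directed path from i to j (possibly empty when i = j).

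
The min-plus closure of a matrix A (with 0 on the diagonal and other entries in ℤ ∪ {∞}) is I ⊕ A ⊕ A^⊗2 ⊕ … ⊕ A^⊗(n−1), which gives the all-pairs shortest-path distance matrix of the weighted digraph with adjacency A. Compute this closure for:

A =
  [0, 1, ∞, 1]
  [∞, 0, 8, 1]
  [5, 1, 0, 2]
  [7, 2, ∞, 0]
Closure =
  [0, 1, 9, 1]
  [8, 0, 8, 1]
  [5, 1, 0, 2]
  [7, 2, 10, 0]

This is the Floyd-Warshall all-pairs shortest-path computation. For each intermediate vertex k = 0, 1, …, 3, update dist[i][j] ← min(dist[i][j], dist[i][k] + dist[k][j]). The final matrix gives, for each (i, j), the minimum total weight of any directed path from i to j (possibly empty when i = j).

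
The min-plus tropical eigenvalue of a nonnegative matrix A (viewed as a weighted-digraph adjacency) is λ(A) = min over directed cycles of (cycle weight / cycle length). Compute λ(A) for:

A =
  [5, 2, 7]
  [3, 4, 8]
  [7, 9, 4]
λ(A) = 5/2

Enumerate directed cycles and compute their means (weight / length). Sample:
  cycle 0 → 0: weight = 5, length = 1, mean = 5/1 ≈ 5.000
  cycle 1 → 1: weight = 4, length = 1, mean = 4/1 ≈ 4.000
  cycle 2 → 2: weight = 4, length = 1, mean = 4/1 ≈ 4.000
  cycle 0 → 1 → 0: weight = 5, length = 2, mean = 5/2 ≈ 2.500
  cycle 0 → 2 → 0: weight = 14, length = 2, mean = 14/2 ≈ 7.000
  cycle 1 → 0 → 1: weight = 5, length = 2, mean = 5/2 ≈ 2.500
Minimum mean = 2.500, attained e.g. along the cycle 0 → 1 → 0 with weight 5 and length 2. So λ(A) = 5/2 = 5/2.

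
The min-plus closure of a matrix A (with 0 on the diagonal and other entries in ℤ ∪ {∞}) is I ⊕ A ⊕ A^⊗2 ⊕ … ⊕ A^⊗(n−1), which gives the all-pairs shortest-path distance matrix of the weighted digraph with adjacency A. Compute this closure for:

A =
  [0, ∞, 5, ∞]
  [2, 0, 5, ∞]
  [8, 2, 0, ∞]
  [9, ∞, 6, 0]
Closure =
  [0, 7, 5, ∞]
  [2, 0, 5, ∞]
  [4, 2, 0, ∞]
  [9, 8, 6, 0]

This is the Floyd-Warshall all-pairs shortest-path computation. For each intermediate vertex k = 0, 1, …, 3, update dist[i][j] ← min(dist[i][j], dist[i][k] + dist[k][j]). The final matrix gives, for each (i, j), the minimum total weight of any directed path from i to j (possibly empty when i = j).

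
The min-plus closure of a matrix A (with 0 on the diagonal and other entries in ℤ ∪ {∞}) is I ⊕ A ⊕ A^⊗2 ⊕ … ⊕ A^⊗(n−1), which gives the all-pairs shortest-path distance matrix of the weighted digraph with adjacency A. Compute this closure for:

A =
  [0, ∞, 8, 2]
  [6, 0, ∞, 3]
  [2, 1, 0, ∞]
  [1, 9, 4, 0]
Closure =
  [0, 7, 6, 2]
  [4, 0, 7, 3]
  [2, 1, 0, 4]
  [1, 5, 4, 0]

This is the Floyd-Warshall all-pairs shortest-path computation. For each intermediate vertex k = 0, 1, …, 3, update dist[i][j] ← min(dist[i][j], dist[i][k] + dist[k][j]). The final matrix gives, for each (i, j), the minimum total weight of any directed path from i to j (possibly empty when i = j).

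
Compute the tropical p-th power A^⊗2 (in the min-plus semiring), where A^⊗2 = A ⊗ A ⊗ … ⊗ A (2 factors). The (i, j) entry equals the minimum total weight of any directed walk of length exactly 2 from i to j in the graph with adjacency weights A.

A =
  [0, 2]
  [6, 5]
A^⊗2 =
  [0, 2]
  [6, 8]

Each entry (A^⊗2)_ij equals the minimum over all length-2 walks i = v_0 → v_1 → … → v_2 = j of Σ_t A[v_t][v_{t+1}]. For example, for (i, j) = (0, 1) we minimise over 2 possible intermediate vertex sequences; the minimum is 2, attained along the walk 0 → 0 → 1.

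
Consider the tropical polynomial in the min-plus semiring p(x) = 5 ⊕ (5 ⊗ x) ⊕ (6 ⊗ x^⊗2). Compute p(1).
p(1) = 5

A tropical monomial a ⊗ x^⊗i evaluates to a + i · x. Evaluating each term at x = 1:
  Term 0 contributes 5 + 0 · 1 = 5
  Term 1 contributes 5 + 1 · 1 = 6
  Term 2 contributes 6 + 2 · 1 = 8
p(1) = ⊕ of these = min[5, 6, 8] = 5.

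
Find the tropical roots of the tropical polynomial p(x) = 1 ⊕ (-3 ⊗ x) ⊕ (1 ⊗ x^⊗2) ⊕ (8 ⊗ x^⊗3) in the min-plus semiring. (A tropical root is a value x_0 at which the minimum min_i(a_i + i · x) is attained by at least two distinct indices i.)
Roots: {-7, -4, 4}

Each tropical root is a break point of the lower envelope of the lines y = a_i + i · x (there are 4 lines, with slopes 0, 1, ..., 3). Only the lines that attain the minimum somewhere contribute to roots; other lines are dominated. Here the surviving (envelope) indices are i = 3, i = 2, i = 1, i = 0.
Intersections between consecutive envelope lines give the roots: for adjacent envelope indices i < j the intersection is x = (a_i − a_j) / (j − i). Reading off the sorted break points: {-7, -4, 4}.
Verification: at each break x_0, at least two indices attain the minimum of min_i(a_i + i · x_0).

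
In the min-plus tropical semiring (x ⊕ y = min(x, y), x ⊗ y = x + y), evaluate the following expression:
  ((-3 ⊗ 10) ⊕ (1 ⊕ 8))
((-3 ⊗ 10) ⊕ (1 ⊕ 8)) = 1

Expand innermost to outermost. Recall ⊕ takes the minimum of its arguments and ⊗ takes their sum. Working out the expression ((-3 ⊗ 10) ⊕ (1 ⊕ 8)) gives 1.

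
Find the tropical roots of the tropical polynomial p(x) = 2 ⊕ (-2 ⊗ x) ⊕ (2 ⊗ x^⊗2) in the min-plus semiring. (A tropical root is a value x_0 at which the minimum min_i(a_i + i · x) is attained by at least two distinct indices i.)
Roots: {-4, 4}

Each tropical root is a break point of the lower envelope of the lines y = a_i + i · x (there are 3 lines, with slopes 0, 1, ..., 2). Only the lines that attain the minimum somewhere contribute to roots; other lines are dominated. Here the surviving (envelope) indices are i = 2, i = 1, i = 0.
Intersections between consecutive envelope lines give the roots: for adjacent envelope indices i < j the intersection is x = (a_i − a_j) / (j − i). Reading off the sorted break points: {-4, 4}.
Verification: at each break x_0, at least two indices attain the minimum of min_i(a_i + i · x_0).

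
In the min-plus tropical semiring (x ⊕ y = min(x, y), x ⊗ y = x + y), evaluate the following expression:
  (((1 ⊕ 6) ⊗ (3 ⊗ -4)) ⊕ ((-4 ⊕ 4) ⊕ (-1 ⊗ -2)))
(((1 ⊕ 6) ⊗ (3 ⊗ -4)) ⊕ ((-4 ⊕ 4) ⊕ (-1 ⊗ -2))) = -4

Expand innermost to outermost. Recall ⊕ takes the minimum of its arguments and ⊗ takes their sum. Working out the expression (((1 ⊕ 6) ⊗ (3 ⊗ -4)) ⊕ ((-4 ⊕ 4) ⊕ (-1 ⊗ -2))) gives -4.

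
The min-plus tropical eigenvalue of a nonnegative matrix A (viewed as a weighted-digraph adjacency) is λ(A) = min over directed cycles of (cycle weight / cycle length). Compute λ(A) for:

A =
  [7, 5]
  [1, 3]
λ(A) = 3

Enumerate directed cycles and compute their means (weight / length). Sample:
  cycle 0 → 0: weight = 7, length = 1, mean = 7/1 ≈ 7.000
  cycle 1 → 1: weight = 3, length = 1, mean = 3/1 ≈ 3.000
  cycle 0 → 1 → 0: weight = 6, length = 2, mean = 6/2 ≈ 3.000
  cycle 1 → 0 → 1: weight = 6, length = 2, mean = 6/2 ≈ 3.000
Minimum mean = 3.000, attained e.g. along the cycle 1 → 1 with weight 3 and length 1. So λ(A) = 3/1 = 3.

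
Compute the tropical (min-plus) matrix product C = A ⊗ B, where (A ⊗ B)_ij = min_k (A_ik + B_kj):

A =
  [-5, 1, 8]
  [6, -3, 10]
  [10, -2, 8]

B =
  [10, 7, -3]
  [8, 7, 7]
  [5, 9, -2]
A ⊗ B =
  [5, 2, -8]
  [5, 4, 3]
  [6, 5, 5]

Apply the min-plus product entry-by-entry:
  C[0][0] = min over k of (A[0][0] + B[0][0] = -5 + 10 = 5, A[0][1] + B[1][0] = 1 + 8 = 9, A[0][2] + B[2][0] = 8 + 5 = 13) = 5 (attained at k = 0)
  C[0][1] = min over k of (A[0][0] + B[0][1] = -5 + 7 = 2, A[0][1] + B[1][1] = 1 + 7 = 8, A[0][2] + B[2][1] = 8 + 9 = 17) = 2 (attained at k = 0)
  C[0][2] = min over k of (A[0][0] + B[0][2] = -5 + -3 = -8, A[0][1] + B[1][2] = 1 + 7 = 8, A[0][2] + B[2][2] = 8 + -2 = 6) = -8 (attained at k = 0)
  C[1][0] = min over k of (A[1][0] + B[0][0] = 6 + 10 = 16, A[1][1] + B[1][0] = -3 + 8 = 5, A[1][2] + B[2][0] = 10 + 5 = 15) = 5 (attained at k = 1)
  C[1][1] = min over k of (A[1][0] + B[0][1] = 6 + 7 = 13, A[1][1] + B[1][1] = -3 + 7 = 4, A[1][2] + B[2][1] = 10 + 9 = 19) = 4 (attained at k = 1)
  C[1][2] = min over k of (A[1][0] + B[0][2] = 6 + -3 = 3, A[1][1] + B[1][2] = -3 + 7 = 4, A[1][2] + B[2][2] = 10 + -2 = 8) = 3 (attained at k = 0)
  C[2][0] = min over k of (A[2][0] + B[0][0] = 10 + 10 = 20, A[2][1] + B[1][0] = -2 + 8 = 6, A[2][2] + B[2][0] = 8 + 5 = 13) = 6 (attained at k = 1)
  C[2][1] = min over k of (A[2][0] + B[0][1] = 10 + 7 = 17, A[2][1] + B[1][1] = -2 + 7 = 5, A[2][2] + B[2][1] = 8 + 9 = 17) = 5 (attained at k = 1)
  C[2][2] = min over k of (A[2][0] + B[0][2] = 10 + -3 = 7, A[2][1] + B[1][2] = -2 + 7 = 5, A[2][2] + B[2][2] = 8 + -2 = 6) = 5 (attained at k = 1)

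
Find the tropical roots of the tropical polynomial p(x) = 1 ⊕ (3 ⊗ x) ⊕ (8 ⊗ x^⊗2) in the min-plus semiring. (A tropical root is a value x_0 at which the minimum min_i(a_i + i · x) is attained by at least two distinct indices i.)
Roots: {-5, -2}

Each tropical root is a break point of the lower envelope of the lines y = a_i + i · x (there are 3 lines, with slopes 0, 1, ..., 2). Only the lines that attain the minimum somewhere contribute to roots; other lines are dominated. Here the surviving (envelope) indices are i = 2, i = 1, i = 0.
Intersections between consecutive envelope lines give the roots: for adjacent envelope indices i < j the intersection is x = (a_i − a_j) / (j − i). Reading off the sorted break points: {-5, -2}.
Verification: at each break x_0, at least two indices attain the minimum of min_i(a_i + i · x_0).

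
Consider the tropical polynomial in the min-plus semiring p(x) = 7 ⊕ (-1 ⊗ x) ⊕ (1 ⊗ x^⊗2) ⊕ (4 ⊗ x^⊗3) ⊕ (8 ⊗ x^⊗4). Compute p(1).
p(1) = 0

A tropical monomial a ⊗ x^⊗i evaluates to a + i · x. Evaluating each term at x = 1:
  Term 0 contributes 7 + 0 · 1 = 7
  Term 1 contributes -1 + 1 · 1 = 0
  Term 2 contributes 1 + 2 · 1 = 3
  Term 3 contributes 4 + 3 · 1 = 7
  Term 4 contributes 8 + 4 · 1 = 12
p(1) = ⊕ of these = min[7, 0, 3, 7, 12] = 0.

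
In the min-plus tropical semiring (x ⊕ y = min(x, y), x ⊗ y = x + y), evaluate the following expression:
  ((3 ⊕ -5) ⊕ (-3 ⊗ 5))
((3 ⊕ -5) ⊕ (-3 ⊗ 5)) = -5

Expand innermost to outermost. Recall ⊕ takes the minimum of its arguments and ⊗ takes their sum. Working out the expression ((3 ⊕ -5) ⊕ (-3 ⊗ 5)) gives -5.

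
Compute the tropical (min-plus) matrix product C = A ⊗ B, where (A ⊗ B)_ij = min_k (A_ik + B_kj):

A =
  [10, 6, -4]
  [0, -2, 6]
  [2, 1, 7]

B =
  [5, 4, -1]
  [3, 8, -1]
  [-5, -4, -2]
A ⊗ B =
  [-9, -8, -6]
  [1, 2, -3]
  [2, 3, 0]

Apply the min-plus product entry-by-entry:
  C[0][0] = min over k of (A[0][0] + B[0][0] = 10 + 5 = 15, A[0][1] + B[1][0] = 6 + 3 = 9, A[0][2] + B[2][0] = -4 + -5 = -9) = -9 (attained at k = 2)
  C[0][1] = min over k of (A[0][0] + B[0][1] = 10 + 4 = 14, A[0][1] + B[1][1] = 6 + 8 = 14, A[0][2] + B[2][1] = -4 + -4 = -8) = -8 (attained at k = 2)
  C[0][2] = min over k of (A[0][0] + B[0][2] = 10 + -1 = 9, A[0][1] + B[1][2] = 6 + -1 = 5, A[0][2] + B[2][2] = -4 + -2 = -6) = -6 (attained at k = 2)
  C[1][0] = min over k of (A[1][0] + B[0][0] = 0 + 5 = 5, A[1][1] + B[1][0] = -2 + 3 = 1, A[1][2] + B[2][0] = 6 + -5 = 1) = 1 (attained at k = 1)
  C[1][1] = min over k of (A[1][0] + B[0][1] = 0 + 4 = 4, A[1][1] + B[1][1] = -2 + 8 = 6, A[1][2] + B[2][1] = 6 + -4 = 2) = 2 (attained at k = 2)
  C[1][2] = min over k of (A[1][0] + B[0][2] = 0 + -1 = -1, A[1][1] + B[1][2] = -2 + -1 = -3, A[1][2] + B[2][2] = 6 + -2 = 4) = -3 (attained at k = 1)
  C[2][0] = min over k of (A[2][0] + B[0][0] = 2 + 5 = 7, A[2][1] + B[1][0] = 1 + 3 = 4, A[2][2] + B[2][0] = 7 + -5 = 2) = 2 (attained at k = 2)
  C[2][1] = min over k of (A[2][0] + B[0][1] = 2 + 4 = 6, A[2][1] + B[1][1] = 1 + 8 = 9, A[2][2] + B[2][1] = 7 + -4 = 3) = 3 (attained at k = 2)
  C[2][2] = min over k of (A[2][0] + B[0][2] = 2 + -1 = 1, A[2][1] + B[1][2] = 1 + -1 = 0, A[2][2] + B[2][2] = 7 + -2 = 5) = 0 (attained at k = 1)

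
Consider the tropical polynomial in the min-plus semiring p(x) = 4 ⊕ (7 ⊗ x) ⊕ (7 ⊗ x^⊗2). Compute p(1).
p(1) = 4

A tropical monomial a ⊗ x^⊗i evaluates to a + i · x. Evaluating each term at x = 1:
  Term 0 contributes 4 + 0 · 1 = 4
  Term 1 contributes 7 + 1 · 1 = 8
  Term 2 contributes 7 + 2 · 1 = 9
p(1) = ⊕ of these = min[4, 8, 9] = 4.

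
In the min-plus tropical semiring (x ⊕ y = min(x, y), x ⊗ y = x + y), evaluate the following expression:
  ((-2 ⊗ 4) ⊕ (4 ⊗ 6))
((-2 ⊗ 4) ⊕ (4 ⊗ 6)) = 2

Expand innermost to outermost. Recall ⊕ takes the minimum of its arguments and ⊗ takes their sum. Working out the expression ((-2 ⊗ 4) ⊕ (4 ⊗ 6)) gives 2.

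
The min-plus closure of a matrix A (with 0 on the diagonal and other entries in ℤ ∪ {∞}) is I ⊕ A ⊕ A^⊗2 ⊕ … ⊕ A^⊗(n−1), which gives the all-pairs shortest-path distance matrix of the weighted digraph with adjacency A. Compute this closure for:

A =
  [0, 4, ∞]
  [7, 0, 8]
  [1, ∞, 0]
Closure =
  [0, 4, 12]
  [7, 0, 8]
  [1, 5, 0]

This is the Floyd-Warshall all-pairs shortest-path computation. For each intermediate vertex k = 0, 1, …, 2, update dist[i][j] ← min(dist[i][j], dist[i][k] + dist[k][j]). The final matrix gives, for each (i, j), the minimum total weight of any directed path from i to j (possibly empty when i = j).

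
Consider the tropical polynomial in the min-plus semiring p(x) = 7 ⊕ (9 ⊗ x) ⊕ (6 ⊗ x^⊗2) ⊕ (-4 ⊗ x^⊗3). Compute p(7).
p(7) = 7

A tropical monomial a ⊗ x^⊗i evaluates to a + i · x. Evaluating each term at x = 7:
  Term 0 contributes 7 + 0 · 7 = 7
  Term 1 contributes 9 + 1 · 7 = 16
  Term 2 contributes 6 + 2 · 7 = 20
  Term 3 contributes -4 + 3 · 7 = 17
p(7) = ⊕ of these = min[7, 16, 20, 17] = 7.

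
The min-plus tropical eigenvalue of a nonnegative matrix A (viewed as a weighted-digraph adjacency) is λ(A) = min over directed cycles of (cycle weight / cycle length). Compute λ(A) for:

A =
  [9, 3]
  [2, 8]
λ(A) = 5/2

Enumerate directed cycles and compute their means (weight / length). Sample:
  cycle 0 → 0: weight = 9, length = 1, mean = 9/1 ≈ 9.000
  cycle 1 → 1: weight = 8, length = 1, mean = 8/1 ≈ 8.000
  cycle 0 → 1 → 0: weight = 5, length = 2, mean = 5/2 ≈ 2.500
  cycle 1 → 0 → 1: weight = 5, length = 2, mean = 5/2 ≈ 2.500
Minimum mean = 2.500, attained e.g. along the cycle 0 → 1 → 0 with weight 5 and length 2. So λ(A) = 5/2 = 5/2.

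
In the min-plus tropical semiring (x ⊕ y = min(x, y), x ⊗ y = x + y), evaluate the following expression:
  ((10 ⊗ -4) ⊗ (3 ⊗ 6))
((10 ⊗ -4) ⊗ (3 ⊗ 6)) = 15

Expand innermost to outermost. Recall ⊕ takes the minimum of its arguments and ⊗ takes their sum. Working out the expression ((10 ⊗ -4) ⊗ (3 ⊗ 6)) gives 15.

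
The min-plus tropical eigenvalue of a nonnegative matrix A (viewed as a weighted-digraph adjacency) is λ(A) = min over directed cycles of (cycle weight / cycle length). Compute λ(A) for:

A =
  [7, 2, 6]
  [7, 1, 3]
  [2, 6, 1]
λ(A) = 1

Enumerate directed cycles and compute their means (weight / length). Sample:
  cycle 0 → 0: weight = 7, length = 1, mean = 7/1 ≈ 7.000
  cycle 1 → 1: weight = 1, length = 1, mean = 1/1 ≈ 1.000
  cycle 2 → 2: weight = 1, length = 1, mean = 1/1 ≈ 1.000
  cycle 0 → 1 → 0: weight = 9, length = 2, mean = 9/2 ≈ 4.500
  cycle 0 → 2 → 0: weight = 8, length = 2, mean = 8/2 ≈ 4.000
  cycle 1 → 0 → 1: weight = 9, length = 2, mean = 9/2 ≈ 4.500
Minimum mean = 1.000, attained e.g. along the cycle 1 → 1 with weight 1 and length 1. So λ(A) = 1/1 = 1.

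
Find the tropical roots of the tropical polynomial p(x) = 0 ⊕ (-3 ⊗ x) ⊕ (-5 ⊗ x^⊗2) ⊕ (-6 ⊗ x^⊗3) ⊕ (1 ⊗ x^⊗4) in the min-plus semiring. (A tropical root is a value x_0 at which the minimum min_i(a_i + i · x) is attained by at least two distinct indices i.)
Roots: {-7, 1, 2, 3}

Each tropical root is a break point of the lower envelope of the lines y = a_i + i · x (there are 5 lines, with slopes 0, 1, ..., 4). Only the lines that attain the minimum somewhere contribute to roots; other lines are dominated. Here the surviving (envelope) indices are i = 4, i = 3, i = 2, i = 1, i = 0.
Intersections between consecutive envelope lines give the roots: for adjacent envelope indices i < j the intersection is x = (a_i − a_j) / (j − i). Reading off the sorted break points: {-7, 1, 2, 3}.
Verification: at each break x_0, at least two indices attain the minimum of min_i(a_i + i · x_0).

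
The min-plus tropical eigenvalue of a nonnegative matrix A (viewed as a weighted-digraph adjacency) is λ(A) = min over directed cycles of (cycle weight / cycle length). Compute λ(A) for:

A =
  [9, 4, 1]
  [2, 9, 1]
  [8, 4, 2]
λ(A) = 2

Enumerate directed cycles and compute their means (weight / length). Sample:
  cycle 0 → 0: weight = 9, length = 1, mean = 9/1 ≈ 9.000
  cycle 1 → 1: weight = 9, length = 1, mean = 9/1 ≈ 9.000
  cycle 2 → 2: weight = 2, length = 1, mean = 2/1 ≈ 2.000
  cycle 0 → 1 → 0: weight = 6, length = 2, mean = 6/2 ≈ 3.000
  cycle 0 → 2 → 0: weight = 9, length = 2, mean = 9/2 ≈ 4.500
  cycle 1 → 0 → 1: weight = 6, length = 2, mean = 6/2 ≈ 3.000
Minimum mean = 2.000, attained e.g. along the cycle 2 → 2 with weight 2 and length 1. So λ(A) = 2/1 = 2.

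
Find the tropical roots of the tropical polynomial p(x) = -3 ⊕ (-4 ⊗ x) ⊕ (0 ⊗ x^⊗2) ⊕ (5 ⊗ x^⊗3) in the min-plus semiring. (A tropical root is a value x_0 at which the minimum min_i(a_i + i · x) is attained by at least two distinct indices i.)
Roots: {-5, -4, 1}

Each tropical root is a break point of the lower envelope of the lines y = a_i + i · x (there are 4 lines, with slopes 0, 1, ..., 3). Only the lines that attain the minimum somewhere contribute to roots; other lines are dominated. Here the surviving (envelope) indices are i = 3, i = 2, i = 1, i = 0.
Intersections between consecutive envelope lines give the roots: for adjacent envelope indices i < j the intersection is x = (a_i − a_j) / (j − i). Reading off the sorted break points: {-5, -4, 1}.
Verification: at each break x_0, at least two indices attain the minimum of min_i(a_i + i · x_0).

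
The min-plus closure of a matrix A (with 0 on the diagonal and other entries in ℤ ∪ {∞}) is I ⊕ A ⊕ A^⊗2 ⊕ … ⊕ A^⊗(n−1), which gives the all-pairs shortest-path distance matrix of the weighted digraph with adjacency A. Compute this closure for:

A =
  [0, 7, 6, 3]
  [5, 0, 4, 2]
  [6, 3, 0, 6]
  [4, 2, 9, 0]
Closure =
  [0, 5, 6, 3]
  [5, 0, 4, 2]
  [6, 3, 0, 5]
  [4, 2, 6, 0]

This is the Floyd-Warshall all-pairs shortest-path computation. For each intermediate vertex k = 0, 1, …, 3, update dist[i][j] ← min(dist[i][j], dist[i][k] + dist[k][j]). The final matrix gives, for each (i, j), the minimum total weight of any directed path from i to j (possibly empty when i = j).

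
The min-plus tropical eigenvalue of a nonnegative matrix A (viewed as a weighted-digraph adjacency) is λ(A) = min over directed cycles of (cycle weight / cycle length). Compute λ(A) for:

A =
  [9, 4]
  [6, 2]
λ(A) = 2

Enumerate directed cycles and compute their means (weight / length). Sample:
  cycle 0 → 0: weight = 9, length = 1, mean = 9/1 ≈ 9.000
  cycle 1 → 1: weight = 2, length = 1, mean = 2/1 ≈ 2.000
  cycle 0 → 1 → 0: weight = 10, length = 2, mean = 10/2 ≈ 5.000
  cycle 1 → 0 → 1: weight = 10, length = 2, mean = 10/2 ≈ 5.000
Minimum mean = 2.000, attained e.g. along the cycle 1 → 1 with weight 2 and length 1. So λ(A) = 2/1 = 2.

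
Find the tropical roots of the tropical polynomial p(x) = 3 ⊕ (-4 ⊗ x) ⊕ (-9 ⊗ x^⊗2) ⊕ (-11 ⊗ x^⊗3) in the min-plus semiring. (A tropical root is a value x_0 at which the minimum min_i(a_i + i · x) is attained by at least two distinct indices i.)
Roots: {2, 5, 7}

Each tropical root is a break point of the lower envelope of the lines y = a_i + i · x (there are 4 lines, with slopes 0, 1, ..., 3). Only the lines that attain the minimum somewhere contribute to roots; other lines are dominated. Here the surviving (envelope) indices are i = 3, i = 2, i = 1, i = 0.
Intersections between consecutive envelope lines give the roots: for adjacent envelope indices i < j the intersection is x = (a_i − a_j) / (j − i). Reading off the sorted break points: {2, 5, 7}.
Verification: at each break x_0, at least two indices attain the minimum of min_i(a_i + i · x_0).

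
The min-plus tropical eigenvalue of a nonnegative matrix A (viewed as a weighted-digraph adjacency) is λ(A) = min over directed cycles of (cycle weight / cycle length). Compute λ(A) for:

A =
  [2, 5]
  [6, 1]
λ(A) = 1

Enumerate directed cycles and compute their means (weight / length). Sample:
  cycle 0 → 0: weight = 2, length = 1, mean = 2/1 ≈ 2.000
  cycle 1 → 1: weight = 1, length = 1, mean = 1/1 ≈ 1.000
  cycle 0 → 1 → 0: weight = 11, length = 2, mean = 11/2 ≈ 5.500
  cycle 1 → 0 → 1: weight = 11, length = 2, mean = 11/2 ≈ 5.500
Minimum mean = 1.000, attained e.g. along the cycle 1 → 1 with weight 1 and length 1. So λ(A) = 1/1 = 1.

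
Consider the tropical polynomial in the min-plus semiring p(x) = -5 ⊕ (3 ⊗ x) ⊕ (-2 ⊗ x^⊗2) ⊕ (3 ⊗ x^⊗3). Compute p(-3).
p(-3) = -8

A tropical monomial a ⊗ x^⊗i evaluates to a + i · x. Evaluating each term at x = -3:
  Term 0 contributes -5 + 0 · -3 = -5
  Term 1 contributes 3 + 1 · -3 = 0
  Term 2 contributes -2 + 2 · -3 = -8
  Term 3 contributes 3 + 3 · -3 = -6
p(-3) = ⊕ of these = min[-5, 0, -8, -6] = -8.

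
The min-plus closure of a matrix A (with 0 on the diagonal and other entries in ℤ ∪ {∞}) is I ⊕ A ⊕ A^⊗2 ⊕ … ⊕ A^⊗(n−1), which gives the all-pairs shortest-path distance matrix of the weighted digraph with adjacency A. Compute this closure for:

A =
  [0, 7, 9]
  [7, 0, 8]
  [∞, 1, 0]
Closure =
  [0, 7, 9]
  [7, 0, 8]
  [8, 1, 0]

This is the Floyd-Warshall all-pairs shortest-path computation. For each intermediate vertex k = 0, 1, …, 2, update dist[i][j] ← min(dist[i][j], dist[i][k] + dist[k][j]). The final matrix gives, for each (i, j), the minimum total weight of any directed path from i to j (possibly empty when i = j).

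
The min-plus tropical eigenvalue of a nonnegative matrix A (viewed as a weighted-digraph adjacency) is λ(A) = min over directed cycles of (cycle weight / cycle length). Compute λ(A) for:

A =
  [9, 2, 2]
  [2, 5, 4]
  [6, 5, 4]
λ(A) = 2

Enumerate directed cycles and compute their means (weight / length). Sample:
  cycle 0 → 0: weight = 9, length = 1, mean = 9/1 ≈ 9.000
  cycle 1 → 1: weight = 5, length = 1, mean = 5/1 ≈ 5.000
  cycle 2 → 2: weight = 4, length = 1, mean = 4/1 ≈ 4.000
  cycle 0 → 1 → 0: weight = 4, length = 2, mean = 4/2 ≈ 2.000
  cycle 0 → 2 → 0: weight = 8, length = 2, mean = 8/2 ≈ 4.000
  cycle 1 → 0 → 1: weight = 4, length = 2, mean = 4/2 ≈ 2.000
Minimum mean = 2.000, attained e.g. along the cycle 0 → 1 → 0 with weight 4 and length 2. So λ(A) = 4/2 = 2.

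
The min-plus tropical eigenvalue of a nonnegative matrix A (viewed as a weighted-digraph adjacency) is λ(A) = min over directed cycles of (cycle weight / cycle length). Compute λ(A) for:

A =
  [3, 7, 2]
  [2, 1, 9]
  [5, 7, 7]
λ(A) = 1

Enumerate directed cycles and compute their means (weight / length). Sample:
  cycle 0 → 0: weight = 3, length = 1, mean = 3/1 ≈ 3.000
  cycle 1 → 1: weight = 1, length = 1, mean = 1/1 ≈ 1.000
  cycle 2 → 2: weight = 7, length = 1, mean = 7/1 ≈ 7.000
  cycle 0 → 1 → 0: weight = 9, length = 2, mean = 9/2 ≈ 4.500
  cycle 0 → 2 → 0: weight = 7, length = 2, mean = 7/2 ≈ 3.500
  cycle 1 → 0 → 1: weight = 9, length = 2, mean = 9/2 ≈ 4.500
Minimum mean = 1.000, attained e.g. along the cycle 1 → 1 with weight 1 and length 1. So λ(A) = 1/1 = 1.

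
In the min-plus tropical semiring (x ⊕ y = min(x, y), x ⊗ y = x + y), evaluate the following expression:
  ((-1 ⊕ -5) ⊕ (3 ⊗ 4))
((-1 ⊕ -5) ⊕ (3 ⊗ 4)) = -5

Expand innermost to outermost. Recall ⊕ takes the minimum of its arguments and ⊗ takes their sum. Working out the expression ((-1 ⊕ -5) ⊕ (3 ⊗ 4)) gives -5.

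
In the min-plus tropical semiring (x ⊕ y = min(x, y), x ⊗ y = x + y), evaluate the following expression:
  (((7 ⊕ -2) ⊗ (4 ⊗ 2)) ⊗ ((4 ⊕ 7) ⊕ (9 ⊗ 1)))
(((7 ⊕ -2) ⊗ (4 ⊗ 2)) ⊗ ((4 ⊕ 7) ⊕ (9 ⊗ 1))) = 8

Expand innermost to outermost. Recall ⊕ takes the minimum of its arguments and ⊗ takes their sum. Working out the expression (((7 ⊕ -2) ⊗ (4 ⊗ 2)) ⊗ ((4 ⊕ 7) ⊕ (9 ⊗ 1))) gives 8.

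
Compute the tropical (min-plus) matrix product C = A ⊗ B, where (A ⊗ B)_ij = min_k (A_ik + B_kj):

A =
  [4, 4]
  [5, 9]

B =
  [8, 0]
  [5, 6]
A ⊗ B =
  [9, 4]
  [13, 5]

Apply the min-plus product entry-by-entry:
  C[0][0] = min over k of (A[0][0] + B[0][0] = 4 + 8 = 12, A[0][1] + B[1][0] = 4 + 5 = 9) = 9 (attained at k = 1)
  C[0][1] = min over k of (A[0][0] + B[0][1] = 4 + 0 = 4, A[0][1] + B[1][1] = 4 + 6 = 10) = 4 (attained at k = 0)
  C[1][0] = min over k of (A[1][0] + B[0][0] = 5 + 8 = 13, A[1][1] + B[1][0] = 9 + 5 = 14) = 13 (attained at k = 0)
  C[1][1] = min over k of (A[1][0] + B[0][1] = 5 + 0 = 5, A[1][1] + B[1][1] = 9 + 6 = 15) = 5 (attained at k = 0)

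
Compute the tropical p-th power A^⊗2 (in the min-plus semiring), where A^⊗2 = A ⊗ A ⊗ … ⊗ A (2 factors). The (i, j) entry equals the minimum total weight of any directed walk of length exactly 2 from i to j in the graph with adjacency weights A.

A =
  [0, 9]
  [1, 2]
A^⊗2 =
  [0, 9]
  [1, 4]

Each entry (A^⊗2)_ij equals the minimum over all length-2 walks i = v_0 → v_1 → … → v_2 = j of Σ_t A[v_t][v_{t+1}]. For example, for (i, j) = (0, 1) we minimise over 2 possible intermediate vertex sequences; the minimum is 9, attained along the walk 0 → 0 → 1.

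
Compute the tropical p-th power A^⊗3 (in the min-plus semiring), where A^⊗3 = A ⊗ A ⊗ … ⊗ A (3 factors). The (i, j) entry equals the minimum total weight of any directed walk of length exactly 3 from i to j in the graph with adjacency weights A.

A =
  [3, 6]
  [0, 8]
A^⊗3 =
  [9, 12]
  [6, 9]

Each entry (A^⊗3)_ij equals the minimum over all length-3 walks i = v_0 → v_1 → … → v_3 = j of Σ_t A[v_t][v_{t+1}]. For example, for (i, j) = (0, 1) we minimise over 4 possible intermediate vertex sequences; the minimum is 12, attained along the walk 0 → 0 → 0 → 1.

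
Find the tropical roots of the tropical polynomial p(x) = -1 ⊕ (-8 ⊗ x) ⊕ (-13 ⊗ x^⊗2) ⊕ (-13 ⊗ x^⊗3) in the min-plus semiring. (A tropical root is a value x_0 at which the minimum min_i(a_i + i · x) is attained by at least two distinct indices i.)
Roots: {0, 5, 7}

Each tropical root is a break point of the lower envelope of the lines y = a_i + i · x (there are 4 lines, with slopes 0, 1, ..., 3). Only the lines that attain the minimum somewhere contribute to roots; other lines are dominated. Here the surviving (envelope) indices are i = 3, i = 2, i = 1, i = 0.
Intersections between consecutive envelope lines give the roots: for adjacent envelope indices i < j the intersection is x = (a_i − a_j) / (j − i). Reading off the sorted break points: {0, 5, 7}.
Verification: at each break x_0, at least two indices attain the minimum of min_i(a_i + i · x_0).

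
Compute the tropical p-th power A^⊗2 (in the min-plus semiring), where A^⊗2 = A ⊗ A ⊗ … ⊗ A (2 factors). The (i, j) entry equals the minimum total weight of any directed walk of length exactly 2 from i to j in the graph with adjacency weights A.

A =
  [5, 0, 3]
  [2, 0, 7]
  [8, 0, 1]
A^⊗2 =
  [2, 0, 4]
  [2, 0, 5]
  [2, 0, 2]

Each entry (A^⊗2)_ij equals the minimum over all length-2 walks i = v_0 → v_1 → … → v_2 = j of Σ_t A[v_t][v_{t+1}]. For example, for (i, j) = (0, 2) we minimise over 3 possible intermediate vertex sequences; the minimum is 4, attained along the walk 0 → 2 → 2.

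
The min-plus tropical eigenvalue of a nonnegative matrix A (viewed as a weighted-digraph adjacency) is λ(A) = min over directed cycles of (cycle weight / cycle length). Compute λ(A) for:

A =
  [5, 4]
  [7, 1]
λ(A) = 1

Enumerate directed cycles and compute their means (weight / length). Sample:
  cycle 0 → 0: weight = 5, length = 1, mean = 5/1 ≈ 5.000
  cycle 1 → 1: weight = 1, length = 1, mean = 1/1 ≈ 1.000
  cycle 0 → 1 → 0: weight = 11, length = 2, mean = 11/2 ≈ 5.500
  cycle 1 → 0 → 1: weight = 11, length = 2, mean = 11/2 ≈ 5.500
Minimum mean = 1.000, attained e.g. along the cycle 1 → 1 with weight 1 and length 1. So λ(A) = 1/1 = 1.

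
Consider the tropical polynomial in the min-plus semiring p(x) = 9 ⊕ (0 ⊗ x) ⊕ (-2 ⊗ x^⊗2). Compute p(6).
p(6) = 6

A tropical monomial a ⊗ x^⊗i evaluates to a + i · x. Evaluating each term at x = 6:
  Term 0 contributes 9 + 0 · 6 = 9
  Term 1 contributes 0 + 1 · 6 = 6
  Term 2 contributes -2 + 2 · 6 = 10
p(6) = ⊕ of these = min[9, 6, 10] = 6.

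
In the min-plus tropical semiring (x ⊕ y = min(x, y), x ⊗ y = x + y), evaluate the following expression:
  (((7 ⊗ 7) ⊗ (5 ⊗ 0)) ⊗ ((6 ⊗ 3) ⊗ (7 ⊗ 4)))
(((7 ⊗ 7) ⊗ (5 ⊗ 0)) ⊗ ((6 ⊗ 3) ⊗ (7 ⊗ 4))) = 39

Expand innermost to outermost. Recall ⊕ takes the minimum of its arguments and ⊗ takes their sum. Working out the expression (((7 ⊗ 7) ⊗ (5 ⊗ 0)) ⊗ ((6 ⊗ 3) ⊗ (7 ⊗ 4))) gives 39.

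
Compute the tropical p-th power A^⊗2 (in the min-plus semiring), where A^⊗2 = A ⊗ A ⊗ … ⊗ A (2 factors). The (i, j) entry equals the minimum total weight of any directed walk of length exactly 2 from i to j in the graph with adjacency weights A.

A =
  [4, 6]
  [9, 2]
A^⊗2 =
  [8, 8]
  [11, 4]

Each entry (A^⊗2)_ij equals the minimum over all length-2 walks i = v_0 → v_1 → … → v_2 = j of Σ_t A[v_t][v_{t+1}]. For example, for (i, j) = (0, 1) we minimise over 2 possible intermediate vertex sequences; the minimum is 8, attained along the walk 0 → 1 → 1.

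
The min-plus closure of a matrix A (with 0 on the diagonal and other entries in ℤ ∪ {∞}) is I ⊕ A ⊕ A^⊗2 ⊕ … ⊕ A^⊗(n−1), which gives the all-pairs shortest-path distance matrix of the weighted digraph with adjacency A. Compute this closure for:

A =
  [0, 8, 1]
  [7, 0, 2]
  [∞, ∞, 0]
Closure =
  [0, 8, 1]
  [7, 0, 2]
  [∞, ∞, 0]

This is the Floyd-Warshall all-pairs shortest-path computation. For each intermediate vertex k = 0, 1, …, 2, update dist[i][j] ← min(dist[i][j], dist[i][k] + dist[k][j]). The final matrix gives, for each (i, j), the minimum total weight of any directed path from i to j (possibly empty when i = j).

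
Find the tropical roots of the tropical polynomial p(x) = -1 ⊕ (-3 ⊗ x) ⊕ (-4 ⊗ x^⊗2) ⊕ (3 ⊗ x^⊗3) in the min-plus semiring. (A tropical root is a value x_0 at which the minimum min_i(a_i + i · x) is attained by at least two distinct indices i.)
Roots: {-7, 1, 2}

Each tropical root is a break point of the lower envelope of the lines y = a_i + i · x (there are 4 lines, with slopes 0, 1, ..., 3). Only the lines that attain the minimum somewhere contribute to roots; other lines are dominated. Here the surviving (envelope) indices are i = 3, i = 2, i = 1, i = 0.
Intersections between consecutive envelope lines give the roots: for adjacent envelope indices i < j the intersection is x = (a_i − a_j) / (j − i). Reading off the sorted break points: {-7, 1, 2}.
Verification: at each break x_0, at least two indices attain the minimum of min_i(a_i + i · x_0).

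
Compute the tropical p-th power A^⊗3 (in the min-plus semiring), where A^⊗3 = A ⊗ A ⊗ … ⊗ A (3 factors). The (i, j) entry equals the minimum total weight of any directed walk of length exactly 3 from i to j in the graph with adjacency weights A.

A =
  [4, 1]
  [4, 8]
A^⊗3 =
  [9, 6]
  [9, 9]

Each entry (A^⊗3)_ij equals the minimum over all length-3 walks i = v_0 → v_1 → … → v_3 = j of Σ_t A[v_t][v_{t+1}]. For example, for (i, j) = (0, 1) we minimise over 4 possible intermediate vertex sequences; the minimum is 6, attained along the walk 0 → 1 → 0 → 1.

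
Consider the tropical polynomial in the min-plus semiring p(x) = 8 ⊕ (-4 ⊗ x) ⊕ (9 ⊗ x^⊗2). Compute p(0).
p(0) = -4

A tropical monomial a ⊗ x^⊗i evaluates to a + i · x. Evaluating each term at x = 0:
  Term 0 contributes 8 + 0 · 0 = 8
  Term 1 contributes -4 + 1 · 0 = -4
  Term 2 contributes 9 + 2 · 0 = 9
p(0) = ⊕ of these = min[8, -4, 9] = -4.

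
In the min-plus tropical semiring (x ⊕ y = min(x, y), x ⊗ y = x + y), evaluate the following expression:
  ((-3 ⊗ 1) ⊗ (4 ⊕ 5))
((-3 ⊗ 1) ⊗ (4 ⊕ 5)) = 2

Expand innermost to outermost. Recall ⊕ takes the minimum of its arguments and ⊗ takes their sum. Working out the expression ((-3 ⊗ 1) ⊗ (4 ⊕ 5)) gives 2.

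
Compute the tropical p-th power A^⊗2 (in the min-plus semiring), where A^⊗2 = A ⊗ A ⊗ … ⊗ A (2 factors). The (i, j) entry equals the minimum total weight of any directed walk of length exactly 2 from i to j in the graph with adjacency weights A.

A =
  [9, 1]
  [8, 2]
A^⊗2 =
  [9, 3]
  [10, 4]

Each entry (A^⊗2)_ij equals the minimum over all length-2 walks i = v_0 → v_1 → … → v_2 = j of Σ_t A[v_t][v_{t+1}]. For example, for (i, j) = (0, 1) we minimise over 2 possible intermediate vertex sequences; the minimum is 3, attained along the walk 0 → 1 → 1.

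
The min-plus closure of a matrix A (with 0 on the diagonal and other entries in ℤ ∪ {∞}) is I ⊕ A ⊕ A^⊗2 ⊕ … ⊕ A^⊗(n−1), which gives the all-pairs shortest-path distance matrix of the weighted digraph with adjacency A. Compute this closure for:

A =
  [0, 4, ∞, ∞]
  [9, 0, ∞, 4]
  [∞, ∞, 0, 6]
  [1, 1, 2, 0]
Closure =
  [0, 4, 10, 8]
  [5, 0, 6, 4]
  [7, 7, 0, 6]
  [1, 1, 2, 0]

This is the Floyd-Warshall all-pairs shortest-path computation. For each intermediate vertex k = 0, 1, …, 3, update dist[i][j] ← min(dist[i][j], dist[i][k] + dist[k][j]). The final matrix gives, for each (i, j), the minimum total weight of any directed path from i to j (possibly empty when i = j).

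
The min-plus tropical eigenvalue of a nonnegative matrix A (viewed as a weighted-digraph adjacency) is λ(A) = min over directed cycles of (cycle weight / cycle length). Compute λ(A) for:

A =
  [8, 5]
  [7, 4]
λ(A) = 4

Enumerate directed cycles and compute their means (weight / length). Sample:
  cycle 0 → 0: weight = 8, length = 1, mean = 8/1 ≈ 8.000
  cycle 1 → 1: weight = 4, length = 1, mean = 4/1 ≈ 4.000
  cycle 0 → 1 → 0: weight = 12, length = 2, mean = 12/2 ≈ 6.000
  cycle 1 → 0 → 1: weight = 12, length = 2, mean = 12/2 ≈ 6.000
Minimum mean = 4.000, attained e.g. along the cycle 1 → 1 with weight 4 and length 1. So λ(A) = 4/1 = 4.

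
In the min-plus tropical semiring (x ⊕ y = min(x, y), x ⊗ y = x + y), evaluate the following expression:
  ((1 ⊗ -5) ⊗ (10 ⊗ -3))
((1 ⊗ -5) ⊗ (10 ⊗ -3)) = 3

Expand innermost to outermost. Recall ⊕ takes the minimum of its arguments and ⊗ takes their sum. Working out the expression ((1 ⊗ -5) ⊗ (10 ⊗ -3)) gives 3.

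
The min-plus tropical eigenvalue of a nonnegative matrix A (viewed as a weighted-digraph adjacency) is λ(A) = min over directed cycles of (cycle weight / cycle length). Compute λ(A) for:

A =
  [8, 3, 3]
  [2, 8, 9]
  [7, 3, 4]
λ(A) = 5/2

Enumerate directed cycles and compute their means (weight / length). Sample:
  cycle 0 → 0: weight = 8, length = 1, mean = 8/1 ≈ 8.000
  cycle 1 → 1: weight = 8, length = 1, mean = 8/1 ≈ 8.000
  cycle 2 → 2: weight = 4, length = 1, mean = 4/1 ≈ 4.000
  cycle 0 → 1 → 0: weight = 5, length = 2, mean = 5/2 ≈ 2.500
  cycle 0 → 2 → 0: weight = 10, length = 2, mean = 10/2 ≈ 5.000
  cycle 1 → 0 → 1: weight = 5, length = 2, mean = 5/2 ≈ 2.500
Minimum mean = 2.500, attained e.g. along the cycle 0 → 1 → 0 with weight 5 and length 2. So λ(A) = 5/2 = 5/2.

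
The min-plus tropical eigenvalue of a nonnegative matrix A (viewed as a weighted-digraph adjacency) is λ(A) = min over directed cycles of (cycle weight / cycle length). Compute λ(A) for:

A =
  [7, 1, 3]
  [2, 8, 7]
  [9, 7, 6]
λ(A) = 3/2

Enumerate directed cycles and compute their means (weight / length). Sample:
  cycle 0 → 0: weight = 7, length = 1, mean = 7/1 ≈ 7.000
  cycle 1 → 1: weight = 8, length = 1, mean = 8/1 ≈ 8.000
  cycle 2 → 2: weight = 6, length = 1, mean = 6/1 ≈ 6.000
  cycle 0 → 1 → 0: weight = 3, length = 2, mean = 3/2 ≈ 1.500
  cycle 0 → 2 → 0: weight = 12, length = 2, mean = 12/2 ≈ 6.000
  cycle 1 → 0 → 1: weight = 3, length = 2, mean = 3/2 ≈ 1.500
Minimum mean = 1.500, attained e.g. along the cycle 0 → 1 → 0 with weight 3 and length 2. So λ(A) = 3/2 = 3/2.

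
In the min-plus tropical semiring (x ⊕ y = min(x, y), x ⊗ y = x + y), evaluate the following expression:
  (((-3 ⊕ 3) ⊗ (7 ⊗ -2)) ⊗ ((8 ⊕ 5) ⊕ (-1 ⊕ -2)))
(((-3 ⊕ 3) ⊗ (7 ⊗ -2)) ⊗ ((8 ⊕ 5) ⊕ (-1 ⊕ -2))) = 0

Expand innermost to outermost. Recall ⊕ takes the minimum of its arguments and ⊗ takes their sum. Working out the expression (((-3 ⊕ 3) ⊗ (7 ⊗ -2)) ⊗ ((8 ⊕ 5) ⊕ (-1 ⊕ -2))) gives 0.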